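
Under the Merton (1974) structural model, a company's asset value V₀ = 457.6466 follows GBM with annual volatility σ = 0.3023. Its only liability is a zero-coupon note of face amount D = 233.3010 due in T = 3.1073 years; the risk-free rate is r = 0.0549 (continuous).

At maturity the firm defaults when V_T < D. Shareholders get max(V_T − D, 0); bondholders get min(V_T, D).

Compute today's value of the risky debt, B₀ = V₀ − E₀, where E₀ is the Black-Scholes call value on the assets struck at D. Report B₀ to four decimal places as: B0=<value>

B0=192.9570

d₁ = [ln(V₀/D) + (r + σ²/2)T] / (σ√T)
   = [ln(457.6466/233.3010) + (0.0549 + 0.5·0.3023²)·3.1073] / (0.3023·√3.1073)
   = [0.673768 + 0.312572] / 0.532880 = 1.850958
d₂ = d₁ − σ√T = 1.850958 − 0.532880 = 1.318078
N(d₁) = 0.967912,  N(d₂) = 0.906261,  e^(−rT) = 0.843167
E₀ = V₀·N(d₁) − D·e^(−rT)·N(d₂)
   = 457.6466·0.967912 − 233.3010·0.843167·0.906261 = 264.689645
B₀ = V₀ − E₀ = 457.6466 − 264.689645 = 192.956955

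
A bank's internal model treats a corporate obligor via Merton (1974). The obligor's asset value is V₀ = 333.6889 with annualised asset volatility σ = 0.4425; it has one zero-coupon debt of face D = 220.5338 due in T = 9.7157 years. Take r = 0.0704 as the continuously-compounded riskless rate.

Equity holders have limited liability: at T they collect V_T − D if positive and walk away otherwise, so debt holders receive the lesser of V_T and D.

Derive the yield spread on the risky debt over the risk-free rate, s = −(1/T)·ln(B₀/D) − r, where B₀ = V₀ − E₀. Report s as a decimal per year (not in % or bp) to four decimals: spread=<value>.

spread=0.0298

d₁ = [ln(V₀/D) + (r + σ²/2)T] / (σ√T)
   = [ln(333.6889/220.5338) + (0.0704 + 0.5·0.4425²)·9.7157] / (0.4425·√9.7157)
   = [0.414158 + 1.635183] / 1.379273 = 1.485812
d₂ = d₁ − σ√T = 1.485812 − 1.379273 = 0.106539
N(d₁) = 0.931336,  N(d₂) = 0.542423,  e^(−rT) = 0.504602
E₀ = V₀·N(d₁) − D·e^(−rT)·N(d₂)
   = 333.6889·0.931336 − 220.5338·0.504602·0.542423 = 250.414589
B₀ = V₀ − E₀ = 333.6889 − 250.414589 = 83.274311
spread = −(1/T)·ln(B₀/D) − r = −(1/9.7157)·ln(83.274311/220.5338) − 0.0704 = 0.02984094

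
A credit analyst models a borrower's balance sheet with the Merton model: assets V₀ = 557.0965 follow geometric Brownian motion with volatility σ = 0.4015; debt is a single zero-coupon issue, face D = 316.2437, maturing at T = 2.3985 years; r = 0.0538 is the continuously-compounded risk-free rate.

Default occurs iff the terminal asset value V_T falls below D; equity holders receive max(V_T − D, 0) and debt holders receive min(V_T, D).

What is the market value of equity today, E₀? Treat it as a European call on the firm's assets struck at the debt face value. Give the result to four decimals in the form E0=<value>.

d₁ = [ln(V₀/D) + (r + σ²/2)T] / (σ√T)
   = [ln(557.0965/316.2437) + (0.0538 + 0.5·0.4015²)·2.3985] / (0.4015·√2.3985)
   = [0.566225 + 0.322361] / 0.621807 = 1.429040
d₂ = d₁ − σ√T = 1.429040 − 0.621807 = 0.807233
N(d₁) = 0.923504,  N(d₂) = 0.790234,  e^(−rT) = 0.878939
E₀ = V₀·N(d₁) − D·e^(−rT)·N(d₂)
   = 557.0965·0.923504 − 316.2437·0.878939·0.790234 = 294.827958

E0=294.8280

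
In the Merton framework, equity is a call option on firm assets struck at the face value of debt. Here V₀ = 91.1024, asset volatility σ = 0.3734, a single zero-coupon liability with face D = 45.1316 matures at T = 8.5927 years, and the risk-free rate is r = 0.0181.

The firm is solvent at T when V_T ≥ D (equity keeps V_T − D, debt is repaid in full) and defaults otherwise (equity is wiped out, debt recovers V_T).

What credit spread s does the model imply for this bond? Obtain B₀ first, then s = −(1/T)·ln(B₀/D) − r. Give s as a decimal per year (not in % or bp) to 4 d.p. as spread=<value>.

d₁ = [ln(V₀/D) + (r + σ²/2)T] / (σ√T)
   = [ln(91.1024/45.1316) + (0.0181 + 0.5·0.3734²)·8.5927] / (0.3734·√8.5927)
   = [0.702401 + 0.754557] / 1.094559 = 1.331092
d₂ = d₁ − σ√T = 1.331092 − 1.094559 = 0.236533
N(d₁) = 0.908421,  N(d₂) = 0.593491,  e^(−rT) = 0.855963
E₀ = V₀·N(d₁) − D·e^(−rT)·N(d₂)
   = 91.1024·0.908421 − 45.1316·0.855963·0.593491 = 59.832175
B₀ = V₀ − E₀ = 91.1024 − 59.832175 = 31.270225
spread = −(1/T)·ln(B₀/D) − r = −(1/8.5927)·ln(31.270225/45.1316) − 0.0181 = 0.02460093

spread=0.0246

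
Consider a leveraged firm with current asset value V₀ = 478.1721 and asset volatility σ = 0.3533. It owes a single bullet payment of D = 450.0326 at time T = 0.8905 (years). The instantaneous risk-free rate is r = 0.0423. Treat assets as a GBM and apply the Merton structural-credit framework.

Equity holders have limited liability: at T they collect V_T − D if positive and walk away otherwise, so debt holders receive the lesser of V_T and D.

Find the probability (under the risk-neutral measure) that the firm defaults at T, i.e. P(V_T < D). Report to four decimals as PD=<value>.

PD=0.4490

d₁ = [ln(V₀/D) + (r + σ²/2)T] / (σ√T)
   = [ln(478.1721/450.0326) + (0.0423 + 0.5·0.3533²)·0.8905] / (0.3533·√0.8905)
   = [0.060651 + 0.093245] / 0.333396 = 0.461599
d₂ = d₁ − σ√T = 0.461599 − 0.333396 = 0.128203
risk-neutral PD = N(−d₂) = N(-0.128203) = 0.448994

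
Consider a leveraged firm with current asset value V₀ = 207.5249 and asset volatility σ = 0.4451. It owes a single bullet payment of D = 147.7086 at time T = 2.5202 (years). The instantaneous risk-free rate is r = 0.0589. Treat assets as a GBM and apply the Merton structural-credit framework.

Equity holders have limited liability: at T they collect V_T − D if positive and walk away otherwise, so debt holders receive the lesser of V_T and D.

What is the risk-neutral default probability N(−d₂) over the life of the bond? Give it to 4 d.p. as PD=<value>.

d₁ = [ln(V₀/D) + (r + σ²/2)T] / (σ√T)
   = [ln(207.5249/147.7086) + (0.0589 + 0.5·0.4451²)·2.5202] / (0.4451·√2.5202)
   = [0.340010 + 0.398083] / 0.706602 = 1.044566
d₂ = d₁ − σ√T = 1.044566 − 0.706602 = 0.337964
risk-neutral PD = N(−d₂) = N(-0.337964) = 0.367695

PD=0.3677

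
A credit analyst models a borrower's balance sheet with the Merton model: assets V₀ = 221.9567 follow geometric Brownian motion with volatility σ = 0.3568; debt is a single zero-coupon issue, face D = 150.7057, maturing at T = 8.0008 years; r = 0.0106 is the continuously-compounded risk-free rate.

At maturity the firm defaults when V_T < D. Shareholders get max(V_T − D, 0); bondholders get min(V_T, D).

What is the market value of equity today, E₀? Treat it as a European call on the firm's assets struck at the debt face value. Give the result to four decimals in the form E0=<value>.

d₁ = [ln(V₀/D) + (r + σ²/2)T] / (σ√T)
   = [ln(221.9567/150.7057) + (0.0106 + 0.5·0.3568²)·8.0008] / (0.3568·√8.0008)
   = [0.387153 + 0.594084] / 1.009233 = 0.972261
d₂ = d₁ − σ√T = 0.972261 − 1.009233 = -0.036973
N(d₁) = 0.834540,  N(d₂) = 0.485253,  e^(−rT) = 0.918688
E₀ = V₀·N(d₁) − D·e^(−rT)·N(d₂)
   = 221.9567·0.834540 − 150.7057·0.918688·0.485253 = 118.047556

E0=118.0476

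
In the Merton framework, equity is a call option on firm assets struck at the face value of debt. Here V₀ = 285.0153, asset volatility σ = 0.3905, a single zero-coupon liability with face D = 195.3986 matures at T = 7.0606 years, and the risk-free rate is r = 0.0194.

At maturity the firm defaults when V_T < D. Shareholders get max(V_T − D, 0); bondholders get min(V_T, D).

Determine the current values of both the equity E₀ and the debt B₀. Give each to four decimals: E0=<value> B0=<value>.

d₁ = [ln(V₀/D) + (r + σ²/2)T] / (σ√T)
   = [ln(285.0153/195.3986) + (0.0194 + 0.5·0.3905²)·7.0606] / (0.3905·√7.0606)
   = [0.377501 + 0.675312] / 1.037628 = 1.014634
d₂ = d₁ − σ√T = 1.014634 − 1.037628 = -0.022994
N(d₁) = 0.844860,  N(d₂) = 0.490827,  e^(−rT) = 0.871991
E₀ = V₀·N(d₁) − D·e^(−rT)·N(d₂)
   = 285.0153·0.844860 − 195.3986·0.871991·0.490827 = 157.167910
B₀ = V₀ − E₀ = 285.0153 − 157.167910 = 127.847390

E0=157.1679 B0=127.8474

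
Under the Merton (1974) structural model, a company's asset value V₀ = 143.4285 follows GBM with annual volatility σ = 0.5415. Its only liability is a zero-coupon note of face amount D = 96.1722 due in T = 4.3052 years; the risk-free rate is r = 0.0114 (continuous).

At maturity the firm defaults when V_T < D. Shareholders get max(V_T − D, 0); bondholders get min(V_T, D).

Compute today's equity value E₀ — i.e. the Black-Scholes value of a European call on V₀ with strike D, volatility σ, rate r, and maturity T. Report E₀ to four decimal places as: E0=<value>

E0=79.4220

d₁ = [ln(V₀/D) + (r + σ²/2)T] / (σ√T)
   = [ln(143.4285/96.1722) + (0.0114 + 0.5·0.5415²)·4.3052] / (0.5415·√4.3052)
   = [0.399696 + 0.680269] / 1.123557 = 0.961202
d₂ = d₁ − σ√T = 0.961202 − 1.123557 = -0.162355
N(d₁) = 0.831775,  N(d₂) = 0.435513,  e^(−rT) = 0.952106
E₀ = V₀·N(d₁) − D·e^(−rT)·N(d₂)
   = 143.4285·0.831775 − 96.1722·0.952106·0.435513 = 79.421960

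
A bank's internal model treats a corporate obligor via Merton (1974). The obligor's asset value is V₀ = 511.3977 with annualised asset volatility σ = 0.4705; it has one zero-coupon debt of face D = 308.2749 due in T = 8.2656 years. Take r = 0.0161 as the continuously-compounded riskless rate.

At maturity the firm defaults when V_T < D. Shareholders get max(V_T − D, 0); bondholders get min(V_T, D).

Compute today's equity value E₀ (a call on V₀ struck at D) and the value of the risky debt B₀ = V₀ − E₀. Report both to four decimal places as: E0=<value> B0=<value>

E0=334.1772 B0=177.2205

d₁ = [ln(V₀/D) + (r + σ²/2)T] / (σ√T)
   = [ln(511.3977/308.2749) + (0.0161 + 0.5·0.4705²)·8.2656] / (0.4705·√8.2656)
   = [0.506156 + 1.047955] / 1.352685 = 1.148908
d₂ = d₁ − σ√T = 1.148908 − 1.352685 = -0.203778
N(d₁) = 0.874703,  N(d₂) = 0.419264,  e^(−rT) = 0.875398
E₀ = V₀·N(d₁) − D·e^(−rT)·N(d₂)
   = 511.3977·0.874703 − 308.2749·0.875398·0.419264 = 334.177211
B₀ = V₀ − E₀ = 511.3977 − 334.177211 = 177.220489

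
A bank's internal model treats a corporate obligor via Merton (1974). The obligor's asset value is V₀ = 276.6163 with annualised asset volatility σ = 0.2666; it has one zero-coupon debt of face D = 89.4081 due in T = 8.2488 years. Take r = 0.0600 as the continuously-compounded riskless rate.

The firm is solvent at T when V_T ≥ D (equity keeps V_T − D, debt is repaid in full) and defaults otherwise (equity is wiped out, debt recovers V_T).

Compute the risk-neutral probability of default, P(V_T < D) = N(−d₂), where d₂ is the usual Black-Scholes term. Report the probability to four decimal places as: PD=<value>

d₁ = [ln(V₀/D) + (r + σ²/2)T] / (σ√T)
   = [ln(276.6163/89.4081) + (0.0600 + 0.5·0.2666²)·8.2488] / (0.2666·√8.2488)
   = [1.129420 + 0.788072] / 0.765695 = 2.504252
d₂ = d₁ − σ√T = 2.504252 − 0.765695 = 1.738558
risk-neutral PD = N(−d₂) = N(-1.738558) = 0.041056

PD=0.0411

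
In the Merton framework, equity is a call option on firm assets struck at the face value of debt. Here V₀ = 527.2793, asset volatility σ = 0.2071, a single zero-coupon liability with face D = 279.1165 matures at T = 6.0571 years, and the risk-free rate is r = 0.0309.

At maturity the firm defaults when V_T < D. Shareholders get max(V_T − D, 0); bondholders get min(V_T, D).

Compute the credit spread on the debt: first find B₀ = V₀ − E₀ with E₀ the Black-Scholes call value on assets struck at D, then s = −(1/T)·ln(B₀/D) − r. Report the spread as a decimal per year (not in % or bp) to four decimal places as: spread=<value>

d₁ = [ln(V₀/D) + (r + σ²/2)T] / (σ√T)
   = [ln(527.2793/279.1165) + (0.0309 + 0.5·0.2071²)·6.0571] / (0.2071·√6.0571)
   = [0.636101 + 0.317060] / 0.509697 = 1.870053
d₂ = d₁ − σ√T = 1.870053 − 0.509697 = 1.360356
N(d₁) = 0.969262,  N(d₂) = 0.913141,  e^(−rT) = 0.829307
E₀ = V₀·N(d₁) − D·e^(−rT)·N(d₂)
   = 527.2793·0.969262 − 279.1165·0.829307·0.913141 = 299.703772
B₀ = V₀ − E₀ = 527.2793 − 299.703772 = 227.575528
spread = −(1/T)·ln(B₀/D) − r = −(1/6.0571)·ln(227.575528/279.1165) − 0.0309 = 0.00280377

spread=0.0028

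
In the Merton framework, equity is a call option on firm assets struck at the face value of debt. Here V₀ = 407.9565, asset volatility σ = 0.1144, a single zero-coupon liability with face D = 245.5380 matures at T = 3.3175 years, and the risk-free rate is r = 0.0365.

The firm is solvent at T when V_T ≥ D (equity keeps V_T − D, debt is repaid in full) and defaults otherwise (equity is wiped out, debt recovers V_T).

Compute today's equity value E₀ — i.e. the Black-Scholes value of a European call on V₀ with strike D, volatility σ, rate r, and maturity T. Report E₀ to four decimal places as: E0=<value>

E0=190.4430

d₁ = [ln(V₀/D) + (r + σ²/2)T] / (σ√T)
   = [ln(407.9565/245.5380) + (0.0365 + 0.5·0.1144²)·3.3175] / (0.1144·√3.3175)
   = [0.507709 + 0.142797] / 0.208368 = 3.121907
d₂ = d₁ − σ√T = 3.121907 − 0.208368 = 2.913539
N(d₁) = 0.999102,  N(d₂) = 0.998213,  e^(−rT) = 0.885955
E₀ = V₀·N(d₁) − D·e^(−rT)·N(d₂)
   = 407.9565·0.999102 − 245.5380·0.885955·0.998213 = 190.442975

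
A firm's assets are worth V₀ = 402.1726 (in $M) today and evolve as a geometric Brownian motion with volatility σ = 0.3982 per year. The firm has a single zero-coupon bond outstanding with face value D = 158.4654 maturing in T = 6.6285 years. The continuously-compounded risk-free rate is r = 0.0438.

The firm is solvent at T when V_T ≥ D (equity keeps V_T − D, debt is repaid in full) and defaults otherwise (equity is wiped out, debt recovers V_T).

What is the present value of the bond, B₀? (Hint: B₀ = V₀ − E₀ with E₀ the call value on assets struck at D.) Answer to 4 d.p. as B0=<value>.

d₁ = [ln(V₀/D) + (r + σ²/2)T] / (σ√T)
   = [ln(402.1726/158.4654) + (0.0438 + 0.5·0.3982²)·6.6285] / (0.3982·√6.6285)
   = [0.931345 + 0.815847] / 1.025201 = 1.704243
d₂ = d₁ − σ√T = 1.704243 − 1.025201 = 0.679043
N(d₁) = 0.955832,  N(d₂) = 0.751445,  e^(−rT) = 0.748018
E₀ = V₀·N(d₁) − D·e^(−rT)·N(d₂)
   = 402.1726·0.955832 − 158.4654·0.748018·0.751445 = 295.337057
B₀ = V₀ − E₀ = 402.1726 − 295.337057 = 106.835543

B0=106.8355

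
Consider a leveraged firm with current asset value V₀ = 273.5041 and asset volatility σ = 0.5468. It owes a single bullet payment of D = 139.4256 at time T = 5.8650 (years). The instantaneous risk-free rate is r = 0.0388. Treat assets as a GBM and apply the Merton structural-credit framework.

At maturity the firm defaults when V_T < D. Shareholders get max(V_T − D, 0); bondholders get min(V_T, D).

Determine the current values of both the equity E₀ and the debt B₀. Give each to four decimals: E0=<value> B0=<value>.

E0=192.6323 B0=80.8718

d₁ = [ln(V₀/D) + (r + σ²/2)T] / (σ√T)
   = [ln(273.5041/139.4256) + (0.0388 + 0.5·0.5468²)·5.8650] / (0.5468·√5.8650)
   = [0.673785 + 1.104351] / 1.324227 = 1.342773
d₂ = d₁ − σ√T = 1.342773 − 1.324227 = 0.018546
N(d₁) = 0.910327,  N(d₂) = 0.507398,  e^(−rT) = 0.796473
E₀ = V₀·N(d₁) − D·e^(−rT)·N(d₂)
   = 273.5041·0.910327 − 139.4256·0.796473·0.507398 = 192.632303
B₀ = V₀ − E₀ = 273.5041 − 192.632303 = 80.871797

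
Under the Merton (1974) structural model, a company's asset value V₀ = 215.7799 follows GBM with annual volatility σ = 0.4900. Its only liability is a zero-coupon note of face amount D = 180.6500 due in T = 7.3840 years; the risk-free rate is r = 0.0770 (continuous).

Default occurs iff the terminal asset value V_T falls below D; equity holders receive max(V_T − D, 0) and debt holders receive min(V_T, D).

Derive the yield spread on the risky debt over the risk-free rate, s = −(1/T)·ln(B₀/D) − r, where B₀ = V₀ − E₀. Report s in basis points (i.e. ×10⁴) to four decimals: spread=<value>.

spread=502.1313

d₁ = [ln(V₀/D) + (r + σ²/2)T] / (σ√T)
   = [ln(215.7799/180.6500) + (0.0770 + 0.5·0.4900²)·7.3840] / (0.4900·√7.3840)
   = [0.177697 + 1.455017] / 1.331502 = 1.226220
d₂ = d₁ − σ√T = 1.226220 − 1.331502 = -0.105282
N(d₁) = 0.889942,  N(d₂) = 0.458076,  e^(−rT) = 0.566336
E₀ = V₀·N(d₁) − D·e^(−rT)·N(d₂)
   = 215.7799·0.889942 − 180.6500·0.566336·0.458076 = 145.166516
B₀ = V₀ − E₀ = 215.7799 − 145.166516 = 70.613384
spread = −(1/T)·ln(B₀/D) − r = −(1/7.3840)·ln(70.613384/180.6500) − 0.0770 = 0.05021313
in basis points: 0.05021313 × 10⁴ = 502.1313 bp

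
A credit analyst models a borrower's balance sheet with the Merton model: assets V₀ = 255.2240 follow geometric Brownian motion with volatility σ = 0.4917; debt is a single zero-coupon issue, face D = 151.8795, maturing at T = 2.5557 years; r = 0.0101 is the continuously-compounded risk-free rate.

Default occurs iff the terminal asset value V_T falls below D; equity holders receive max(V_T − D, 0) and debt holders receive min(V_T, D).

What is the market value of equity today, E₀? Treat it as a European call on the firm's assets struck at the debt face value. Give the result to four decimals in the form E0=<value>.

d₁ = [ln(V₀/D) + (r + σ²/2)T] / (σ√T)
   = [ln(255.2240/151.8795) + (0.0101 + 0.5·0.4917²)·2.5557] / (0.4917·√2.5557)
   = [0.519054 + 0.334757] / 0.786059 = 1.086192
d₂ = d₁ − σ√T = 1.086192 − 0.786059 = 0.300133
N(d₁) = 0.861303,  N(d₂) = 0.617962,  e^(−rT) = 0.974518
E₀ = V₀·N(d₁) − D·e^(−rT)·N(d₂)
   = 255.2240·0.861303 − 151.8795·0.974518·0.617962 = 128.361067

E0=128.3611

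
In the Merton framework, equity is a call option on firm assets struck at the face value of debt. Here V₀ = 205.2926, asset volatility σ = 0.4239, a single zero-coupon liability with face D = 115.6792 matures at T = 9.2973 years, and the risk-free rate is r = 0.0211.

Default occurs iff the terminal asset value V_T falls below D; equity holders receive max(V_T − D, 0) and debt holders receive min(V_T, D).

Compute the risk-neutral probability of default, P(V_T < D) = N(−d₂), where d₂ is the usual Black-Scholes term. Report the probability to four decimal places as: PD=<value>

d₁ = [ln(V₀/D) + (r + σ²/2)T] / (σ√T)
   = [ln(205.2926/115.6792) + (0.0211 + 0.5·0.4239²)·9.2973] / (0.4239·√9.2973)
   = [0.573615 + 1.031495] / 1.292534 = 1.241832
d₂ = d₁ − σ√T = 1.241832 − 1.292534 = -0.050701
risk-neutral PD = N(−d₂) = N(0.050701) = 0.520218

PD=0.5202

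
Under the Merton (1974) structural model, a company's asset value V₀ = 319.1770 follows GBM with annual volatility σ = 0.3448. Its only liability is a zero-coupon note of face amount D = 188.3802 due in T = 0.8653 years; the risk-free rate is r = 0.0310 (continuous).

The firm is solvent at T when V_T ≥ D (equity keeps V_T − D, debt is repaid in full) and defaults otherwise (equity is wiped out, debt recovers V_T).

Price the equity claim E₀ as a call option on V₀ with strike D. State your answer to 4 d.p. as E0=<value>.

E0=137.0964

d₁ = [ln(V₀/D) + (r + σ²/2)T] / (σ√T)
   = [ln(319.1770/188.3802) + (0.0310 + 0.5·0.3448²)·0.8653] / (0.3448·√0.8653)
   = [0.527284 + 0.078261] / 0.320738 = 1.887971
d₂ = d₁ − σ√T = 1.887971 − 0.320738 = 1.567233
N(d₁) = 0.970485,  N(d₂) = 0.941470,  e^(−rT) = 0.973532
E₀ = V₀·N(d₁) − D·e^(−rT)·N(d₂)
   = 319.1770·0.970485 − 188.3802·0.973532·0.941470 = 137.096399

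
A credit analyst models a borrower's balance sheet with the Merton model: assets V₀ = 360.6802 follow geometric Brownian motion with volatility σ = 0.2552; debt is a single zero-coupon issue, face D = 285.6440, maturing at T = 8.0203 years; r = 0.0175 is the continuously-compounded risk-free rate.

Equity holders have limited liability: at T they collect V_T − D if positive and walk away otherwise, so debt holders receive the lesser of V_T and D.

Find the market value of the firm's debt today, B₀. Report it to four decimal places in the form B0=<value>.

B0=207.9538

d₁ = [ln(V₀/D) + (r + σ²/2)T] / (σ√T)
   = [ln(360.6802/285.6440) + (0.0175 + 0.5·0.2552²)·8.0203] / (0.2552·√8.0203)
   = [0.233245 + 0.401524] / 0.722730 = 0.878295
d₂ = d₁ − σ√T = 0.878295 − 0.722730 = 0.155565
N(d₁) = 0.810108,  N(d₂) = 0.561812,  e^(−rT) = 0.869049
E₀ = V₀·N(d₁) − D·e^(−rT)·N(d₂)
   = 360.6802·0.810108 − 285.6440·0.869049·0.561812 = 152.726436
B₀ = V₀ − E₀ = 360.6802 − 152.726436 = 207.953764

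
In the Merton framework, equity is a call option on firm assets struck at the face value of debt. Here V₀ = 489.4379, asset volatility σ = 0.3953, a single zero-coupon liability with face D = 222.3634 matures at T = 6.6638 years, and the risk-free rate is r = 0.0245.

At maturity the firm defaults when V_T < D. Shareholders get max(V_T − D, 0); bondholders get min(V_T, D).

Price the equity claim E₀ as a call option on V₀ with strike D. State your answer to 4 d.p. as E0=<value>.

d₁ = [ln(V₀/D) + (r + σ²/2)T] / (σ√T)
   = [ln(489.4379/222.3634) + (0.0245 + 0.5·0.3953²)·6.6638] / (0.3953·√6.6638)
   = [0.788945 + 0.683913] / 1.020441 = 1.443354
d₂ = d₁ − σ√T = 1.443354 − 1.020441 = 0.422913
N(d₁) = 0.925540,  N(d₂) = 0.663821,  e^(−rT) = 0.849368
E₀ = V₀·N(d₁) − D·e^(−rT)·N(d₂)
   = 489.4379·0.925540 − 222.3634·0.849368·0.663821 = 327.619481

E0=327.6195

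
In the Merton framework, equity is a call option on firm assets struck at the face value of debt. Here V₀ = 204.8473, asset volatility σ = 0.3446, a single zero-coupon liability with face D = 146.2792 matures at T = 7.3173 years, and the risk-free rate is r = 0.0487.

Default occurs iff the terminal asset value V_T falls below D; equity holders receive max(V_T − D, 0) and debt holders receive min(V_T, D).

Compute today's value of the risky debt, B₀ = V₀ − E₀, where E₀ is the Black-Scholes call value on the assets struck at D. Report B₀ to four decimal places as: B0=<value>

d₁ = [ln(V₀/D) + (r + σ²/2)T] / (σ√T)
   = [ln(204.8473/146.2792) + (0.0487 + 0.5·0.3446²)·7.3173] / (0.3446·√7.3173)
   = [0.336748 + 0.790814] / 0.932161 = 1.209622
d₂ = d₁ − σ√T = 1.209622 − 0.932161 = 0.277461
N(d₁) = 0.886788,  N(d₂) = 0.609287,  e^(−rT) = 0.700226
E₀ = V₀·N(d₁) − D·e^(−rT)·N(d₂)
   = 204.8473·0.886788 − 146.2792·0.700226·0.609287 = 119.247789
B₀ = V₀ − E₀ = 204.8473 − 119.247789 = 85.599511

B0=85.5995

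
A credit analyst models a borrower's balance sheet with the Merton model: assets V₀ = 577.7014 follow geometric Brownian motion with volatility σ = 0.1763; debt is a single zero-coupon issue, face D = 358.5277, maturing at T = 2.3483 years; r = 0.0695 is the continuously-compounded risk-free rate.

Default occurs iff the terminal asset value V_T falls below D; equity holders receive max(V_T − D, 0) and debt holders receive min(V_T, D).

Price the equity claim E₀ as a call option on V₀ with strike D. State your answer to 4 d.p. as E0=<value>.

E0=273.4973

d₁ = [ln(V₀/D) + (r + σ²/2)T] / (σ√T)
   = [ln(577.7014/358.5277) + (0.0695 + 0.5·0.1763²)·2.3483] / (0.1763·√2.3483)
   = [0.477051 + 0.199701] / 0.270165 = 2.504960
d₂ = d₁ − σ√T = 2.504960 − 0.270165 = 2.234795
N(d₁) = 0.993877,  N(d₂) = 0.987285,  e^(−rT) = 0.849415
E₀ = V₀·N(d₁) − D·e^(−rT)·N(d₂)
   = 577.7014·0.993877 − 358.5277·0.849415·0.987285 = 273.497345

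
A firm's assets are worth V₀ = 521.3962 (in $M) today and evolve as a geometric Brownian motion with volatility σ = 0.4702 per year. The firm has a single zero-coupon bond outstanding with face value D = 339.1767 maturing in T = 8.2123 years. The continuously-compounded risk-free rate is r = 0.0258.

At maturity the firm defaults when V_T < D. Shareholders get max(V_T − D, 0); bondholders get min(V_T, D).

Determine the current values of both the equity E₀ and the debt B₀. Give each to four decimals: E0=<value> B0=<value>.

d₁ = [ln(V₀/D) + (r + σ²/2)T] / (σ√T)
   = [ln(521.3962/339.1767) + (0.0258 + 0.5·0.4702²)·8.2123] / (0.4702·√8.2123)
   = [0.429989 + 1.119698] / 1.347457 = 1.150082
d₂ = d₁ − σ√T = 1.150082 − 1.347457 = -0.197375
N(d₁) = 0.874945,  N(d₂) = 0.421767,  e^(−rT) = 0.809064
E₀ = V₀·N(d₁) − D·e^(−rT)·N(d₂)
   = 521.3962·0.874945 − 339.1767·0.809064·0.421767 = 340.453538
B₀ = V₀ − E₀ = 521.3962 − 340.453538 = 180.942662

E0=340.4535 B0=180.9427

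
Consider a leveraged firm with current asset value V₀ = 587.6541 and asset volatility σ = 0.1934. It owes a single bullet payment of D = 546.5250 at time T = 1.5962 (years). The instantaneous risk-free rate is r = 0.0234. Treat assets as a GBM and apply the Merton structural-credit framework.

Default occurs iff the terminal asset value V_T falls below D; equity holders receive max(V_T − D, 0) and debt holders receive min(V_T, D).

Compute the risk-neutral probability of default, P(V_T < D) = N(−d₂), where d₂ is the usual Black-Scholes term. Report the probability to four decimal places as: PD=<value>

d₁ = [ln(V₀/D) + (r + σ²/2)T] / (σ√T)
   = [ln(587.6541/546.5250) + (0.0234 + 0.5·0.1934²)·1.5962] / (0.1934·√1.5962)
   = [0.072558 + 0.067203] / 0.244343 = 0.571988
d₂ = d₁ − σ√T = 0.571988 − 0.244343 = 0.327645
risk-neutral PD = N(−d₂) = N(-0.327645) = 0.371590

PD=0.3716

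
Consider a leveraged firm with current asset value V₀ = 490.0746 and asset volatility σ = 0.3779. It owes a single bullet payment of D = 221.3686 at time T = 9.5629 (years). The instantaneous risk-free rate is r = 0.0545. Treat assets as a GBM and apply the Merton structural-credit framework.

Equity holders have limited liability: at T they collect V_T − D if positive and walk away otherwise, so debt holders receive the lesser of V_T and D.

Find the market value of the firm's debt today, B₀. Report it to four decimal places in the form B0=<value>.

B0=114.1734

d₁ = [ln(V₀/D) + (r + σ²/2)T] / (σ√T)
   = [ln(490.0746/221.3686) + (0.0545 + 0.5·0.3779²)·9.5629] / (0.3779·√9.5629)
   = [0.794728 + 1.204009] / 1.168616 = 1.710347
d₂ = d₁ − σ√T = 1.710347 − 1.168616 = 0.541731
N(d₁) = 0.956399,  N(d₂) = 0.705998,  e^(−rT) = 0.593821
E₀ = V₀·N(d₁) − D·e^(−rT)·N(d₂)
   = 490.0746·0.956399 − 221.3686·0.593821·0.705998 = 375.901179
B₀ = V₀ − E₀ = 490.0746 − 375.901179 = 114.173421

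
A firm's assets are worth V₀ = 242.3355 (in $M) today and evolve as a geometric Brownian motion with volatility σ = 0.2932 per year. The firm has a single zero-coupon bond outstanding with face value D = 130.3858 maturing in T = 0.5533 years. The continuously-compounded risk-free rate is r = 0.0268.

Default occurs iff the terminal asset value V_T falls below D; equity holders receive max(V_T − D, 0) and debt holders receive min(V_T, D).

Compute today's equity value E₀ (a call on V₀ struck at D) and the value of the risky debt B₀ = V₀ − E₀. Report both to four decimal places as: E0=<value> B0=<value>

E0=113.8889 B0=128.4466

d₁ = [ln(V₀/D) + (r + σ²/2)T] / (σ√T)
   = [ln(242.3355/130.3858) + (0.0268 + 0.5·0.2932²)·0.5533] / (0.2932·√0.5533)
   = [0.619825 + 0.038611] / 0.218094 = 3.019045
d₂ = d₁ − σ√T = 3.019045 − 0.218094 = 2.800950
N(d₁) = 0.998732,  N(d₂) = 0.997452,  e^(−rT) = 0.985281
E₀ = V₀·N(d₁) − D·e^(−rT)·N(d₂)
   = 242.3355·0.998732 − 130.3858·0.985281·0.997452 = 113.888889
B₀ = V₀ − E₀ = 242.3355 − 113.888889 = 128.446611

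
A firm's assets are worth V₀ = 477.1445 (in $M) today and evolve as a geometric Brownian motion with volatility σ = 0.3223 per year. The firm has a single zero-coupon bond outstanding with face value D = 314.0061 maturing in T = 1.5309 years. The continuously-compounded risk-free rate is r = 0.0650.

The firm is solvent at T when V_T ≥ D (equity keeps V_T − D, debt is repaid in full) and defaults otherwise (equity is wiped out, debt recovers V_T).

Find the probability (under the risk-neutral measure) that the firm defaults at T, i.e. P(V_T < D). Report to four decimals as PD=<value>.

PD=0.1358

d₁ = [ln(V₀/D) + (r + σ²/2)T] / (σ√T)
   = [ln(477.1445/314.0061) + (0.0650 + 0.5·0.3223²)·1.5309] / (0.3223·√1.5309)
   = [0.418407 + 0.179021] / 0.398780 = 1.498139
d₂ = d₁ − σ√T = 1.498139 − 0.398780 = 1.099359
risk-neutral PD = N(−d₂) = N(-1.099359) = 0.135806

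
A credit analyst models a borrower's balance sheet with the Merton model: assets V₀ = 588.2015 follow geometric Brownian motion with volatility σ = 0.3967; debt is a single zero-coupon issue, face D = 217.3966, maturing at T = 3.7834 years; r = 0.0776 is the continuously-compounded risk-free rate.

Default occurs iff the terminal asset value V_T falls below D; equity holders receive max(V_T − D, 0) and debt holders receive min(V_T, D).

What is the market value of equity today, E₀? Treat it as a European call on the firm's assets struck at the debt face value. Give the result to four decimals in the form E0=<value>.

d₁ = [ln(V₀/D) + (r + σ²/2)T] / (σ√T)
   = [ln(588.2015/217.3966) + (0.0776 + 0.5·0.3967²)·3.7834] / (0.3967·√3.7834)
   = [0.995346 + 0.591290] / 0.771620 = 2.056242
d₂ = d₁ − σ√T = 2.056242 − 0.771620 = 1.284622
N(d₁) = 0.980120,  N(d₂) = 0.900538,  e^(−rT) = 0.745581
E₀ = V₀·N(d₁) − D·e^(−rT)·N(d₂)
   = 588.2015·0.980120 − 217.3966·0.745581·0.900538 = 430.543067

E0=430.5431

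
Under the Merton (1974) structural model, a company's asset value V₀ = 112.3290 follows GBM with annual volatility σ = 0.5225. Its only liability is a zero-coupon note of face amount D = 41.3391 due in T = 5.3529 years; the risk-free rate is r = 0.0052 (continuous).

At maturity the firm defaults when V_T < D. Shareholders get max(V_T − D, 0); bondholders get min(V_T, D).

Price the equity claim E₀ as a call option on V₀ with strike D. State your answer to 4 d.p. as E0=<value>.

E0=80.1372

d₁ = [ln(V₀/D) + (r + σ²/2)T] / (σ√T)
   = [ln(112.3290/41.3391) + (0.0052 + 0.5·0.5225²)·5.3529] / (0.5225·√5.3529)
   = [0.999623 + 0.758523] / 1.208874 = 1.454367
d₂ = d₁ − σ√T = 1.454367 − 1.208874 = 0.245494
N(d₁) = 0.927078,  N(d₂) = 0.596963,  e^(−rT) = 0.972549
E₀ = V₀·N(d₁) − D·e^(−rT)·N(d₂)
   = 112.3290·0.927078 − 41.3391·0.972549·0.596963 = 80.137245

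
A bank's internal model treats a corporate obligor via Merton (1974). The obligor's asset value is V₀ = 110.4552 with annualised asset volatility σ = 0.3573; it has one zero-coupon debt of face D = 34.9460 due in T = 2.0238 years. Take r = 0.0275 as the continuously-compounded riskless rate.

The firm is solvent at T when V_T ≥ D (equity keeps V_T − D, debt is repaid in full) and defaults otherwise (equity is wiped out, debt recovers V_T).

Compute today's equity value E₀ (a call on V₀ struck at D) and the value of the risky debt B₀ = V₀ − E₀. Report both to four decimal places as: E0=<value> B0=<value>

d₁ = [ln(V₀/D) + (r + σ²/2)T] / (σ√T)
   = [ln(110.4552/34.9460) + (0.0275 + 0.5·0.3573²)·2.0238] / (0.3573·√2.0238)
   = [1.150806 + 0.184837] / 0.508296 = 2.627687
d₂ = d₁ − σ√T = 2.627687 − 0.508296 = 2.119391
N(d₁) = 0.995702,  N(d₂) = 0.982971,  e^(−rT) = 0.945866
E₀ = V₀·N(d₁) − D·e^(−rT)·N(d₂)
   = 110.4552·0.995702 − 34.9460·0.945866·0.982971 = 77.489064
B₀ = V₀ − E₀ = 110.4552 − 77.489064 = 32.966136

E0=77.4891 B0=32.9661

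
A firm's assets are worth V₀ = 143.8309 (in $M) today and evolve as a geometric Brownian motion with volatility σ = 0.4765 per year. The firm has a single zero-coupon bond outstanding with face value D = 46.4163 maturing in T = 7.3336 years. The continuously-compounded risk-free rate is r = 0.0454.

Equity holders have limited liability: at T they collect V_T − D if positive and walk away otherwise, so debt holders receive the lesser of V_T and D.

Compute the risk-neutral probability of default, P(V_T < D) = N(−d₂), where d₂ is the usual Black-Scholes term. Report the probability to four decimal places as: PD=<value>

d₁ = [ln(V₀/D) + (r + σ²/2)T] / (σ√T)
   = [ln(143.8309/46.4163) + (0.0454 + 0.5·0.4765²)·7.3336] / (0.4765·√7.3336)
   = [1.130988 + 1.165501] / 1.290392 = 1.779683
d₂ = d₁ − σ√T = 1.779683 − 1.290392 = 0.489292
risk-neutral PD = N(−d₂) = N(-0.489292) = 0.312318

PD=0.3123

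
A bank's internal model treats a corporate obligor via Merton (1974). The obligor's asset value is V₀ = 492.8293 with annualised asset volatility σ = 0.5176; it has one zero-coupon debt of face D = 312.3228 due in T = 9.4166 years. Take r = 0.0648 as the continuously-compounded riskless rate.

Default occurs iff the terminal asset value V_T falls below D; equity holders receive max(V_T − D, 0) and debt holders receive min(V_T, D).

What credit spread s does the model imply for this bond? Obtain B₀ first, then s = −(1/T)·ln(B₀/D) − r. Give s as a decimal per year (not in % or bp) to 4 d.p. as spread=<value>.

d₁ = [ln(V₀/D) + (r + σ²/2)T] / (σ√T)
   = [ln(492.8293/312.3228) + (0.0648 + 0.5·0.5176²)·9.4166] / (0.5176·√9.4166)
   = [0.456126 + 1.871595] / 1.588332 = 1.465513
d₂ = d₁ − σ√T = 1.465513 − 1.588332 = -0.122820
N(d₁) = 0.928609,  N(d₂) = 0.451125,  e^(−rT) = 0.543245
E₀ = V₀·N(d₁) − D·e^(−rT)·N(d₂)
   = 492.8293·0.928609 − 312.3228·0.543245·0.451125 = 381.104619
B₀ = V₀ − E₀ = 492.8293 − 381.104619 = 111.724681
spread = −(1/T)·ln(B₀/D) − r = −(1/9.4166)·ln(111.724681/312.3228) − 0.0648 = 0.04436887

spread=0.0444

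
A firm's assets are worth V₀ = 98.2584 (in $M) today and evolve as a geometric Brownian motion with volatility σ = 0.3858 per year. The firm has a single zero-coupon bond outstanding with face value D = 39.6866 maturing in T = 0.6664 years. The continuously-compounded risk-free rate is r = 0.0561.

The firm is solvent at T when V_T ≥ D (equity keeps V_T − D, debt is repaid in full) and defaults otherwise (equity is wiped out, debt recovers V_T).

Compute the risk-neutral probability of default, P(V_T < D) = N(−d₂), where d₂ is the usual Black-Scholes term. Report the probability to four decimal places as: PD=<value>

PD=0.0023

d₁ = [ln(V₀/D) + (r + σ²/2)T] / (σ√T)
   = [ln(98.2584/39.6866) + (0.0561 + 0.5·0.3858²)·0.6664] / (0.3858·√0.6664)
   = [0.906587 + 0.086979] / 0.314941 = 3.154766
d₂ = d₁ − σ√T = 3.154766 − 0.314941 = 2.839824
risk-neutral PD = N(−d₂) = N(-2.839824) = 0.002257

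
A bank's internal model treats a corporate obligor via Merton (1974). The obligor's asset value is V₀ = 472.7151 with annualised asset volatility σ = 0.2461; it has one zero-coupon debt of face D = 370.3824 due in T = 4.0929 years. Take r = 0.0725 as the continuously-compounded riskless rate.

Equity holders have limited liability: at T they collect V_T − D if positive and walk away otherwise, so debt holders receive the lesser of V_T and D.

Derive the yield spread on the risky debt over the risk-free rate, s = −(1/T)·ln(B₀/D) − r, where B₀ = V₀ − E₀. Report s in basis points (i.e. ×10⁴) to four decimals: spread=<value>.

d₁ = [ln(V₀/D) + (r + σ²/2)T] / (σ√T)
   = [ln(472.7151/370.3824) + (0.0725 + 0.5·0.2461²)·4.0929] / (0.2461·√4.0929)
   = [0.243957 + 0.420679] / 0.497883 = 1.334924
d₂ = d₁ − σ√T = 1.334924 − 0.497883 = 0.837041
N(d₁) = 0.909049,  N(d₂) = 0.798715,  e^(−rT) = 0.743241
E₀ = V₀·N(d₁) − D·e^(−rT)·N(d₂)
   = 472.7151·0.909049 − 370.3824·0.743241·0.798715 = 209.848399
B₀ = V₀ − E₀ = 472.7151 − 209.848399 = 262.866701
spread = −(1/T)·ln(B₀/D) − r = −(1/4.0929)·ln(262.866701/370.3824) − 0.0725 = 0.01127652
in basis points: 0.01127652 × 10⁴ = 112.7652 bp

spread=112.7652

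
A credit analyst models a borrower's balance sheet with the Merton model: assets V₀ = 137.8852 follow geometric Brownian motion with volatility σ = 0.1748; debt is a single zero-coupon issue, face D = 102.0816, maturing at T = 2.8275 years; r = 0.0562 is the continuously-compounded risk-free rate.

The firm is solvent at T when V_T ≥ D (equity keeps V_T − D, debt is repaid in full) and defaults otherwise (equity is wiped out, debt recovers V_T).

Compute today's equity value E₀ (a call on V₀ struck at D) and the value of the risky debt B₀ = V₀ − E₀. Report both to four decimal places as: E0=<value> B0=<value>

d₁ = [ln(V₀/D) + (r + σ²/2)T] / (σ√T)
   = [ln(137.8852/102.0816) + (0.0562 + 0.5·0.1748²)·2.8275] / (0.1748·√2.8275)
   = [0.300649 + 0.202103] / 0.293929 = 1.710452
d₂ = d₁ − σ√T = 1.710452 − 0.293929 = 1.416522
N(d₁) = 0.956409,  N(d₂) = 0.921689,  e^(−rT) = 0.853077
E₀ = V₀·N(d₁) − D·e^(−rT)·N(d₂)
   = 137.8852·0.956409 − 102.0816·0.853077·0.921689 = 51.610776
B₀ = V₀ − E₀ = 137.8852 − 51.610776 = 86.274424

E0=51.6108 B0=86.2744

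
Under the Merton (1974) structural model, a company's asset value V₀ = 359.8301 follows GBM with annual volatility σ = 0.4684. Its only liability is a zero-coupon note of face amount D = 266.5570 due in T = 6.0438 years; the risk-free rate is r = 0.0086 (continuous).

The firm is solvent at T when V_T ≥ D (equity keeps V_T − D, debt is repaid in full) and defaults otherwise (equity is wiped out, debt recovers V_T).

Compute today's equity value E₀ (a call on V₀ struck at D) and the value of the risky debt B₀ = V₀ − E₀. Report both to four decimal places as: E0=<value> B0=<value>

E0=192.2179 B0=167.6122

d₁ = [ln(V₀/D) + (r + σ²/2)T] / (σ√T)
   = [ln(359.8301/266.5570) + (0.0086 + 0.5·0.4684²)·6.0438] / (0.4684·√6.0438)
   = [0.300044 + 0.714977] / 1.151521 = 0.881461
d₂ = d₁ − σ√T = 0.881461 − 1.151521 = -0.270060
N(d₁) = 0.810966,  N(d₂) = 0.393557,  e^(−rT) = 0.949351
E₀ = V₀·N(d₁) − D·e^(−rT)·N(d₂)
   = 359.8301·0.810966 − 266.5570·0.949351·0.393557 = 192.217897
B₀ = V₀ − E₀ = 359.8301 − 192.217897 = 167.612203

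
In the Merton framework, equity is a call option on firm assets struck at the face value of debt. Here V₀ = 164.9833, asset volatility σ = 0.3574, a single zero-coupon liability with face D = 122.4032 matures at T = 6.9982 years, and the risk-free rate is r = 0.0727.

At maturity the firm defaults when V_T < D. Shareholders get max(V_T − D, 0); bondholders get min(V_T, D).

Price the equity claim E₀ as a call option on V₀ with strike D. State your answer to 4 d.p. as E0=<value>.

E0=102.0308

d₁ = [ln(V₀/D) + (r + σ²/2)T] / (σ√T)
   = [ln(164.9833/122.4032) + (0.0727 + 0.5·0.3574²)·6.9982] / (0.3574·√6.9982)
   = [0.298524 + 0.955726] / 0.945470 = 1.326589
d₂ = d₁ − σ√T = 1.326589 − 0.945470 = 0.381119
N(d₁) = 0.907678,  N(d₂) = 0.648442,  e^(−rT) = 0.601235
E₀ = V₀·N(d₁) − D·e^(−rT)·N(d₂)
   = 164.9833·0.907678 − 122.4032·0.601235·0.648442 = 102.030754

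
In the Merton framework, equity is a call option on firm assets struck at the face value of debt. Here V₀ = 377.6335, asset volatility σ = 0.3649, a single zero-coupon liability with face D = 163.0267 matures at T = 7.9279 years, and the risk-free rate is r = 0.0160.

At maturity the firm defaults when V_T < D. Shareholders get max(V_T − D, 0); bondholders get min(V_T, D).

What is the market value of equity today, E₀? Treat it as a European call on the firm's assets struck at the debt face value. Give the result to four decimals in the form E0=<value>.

E0=254.5570

d₁ = [ln(V₀/D) + (r + σ²/2)T] / (σ√T)
   = [ln(377.6335/163.0267) + (0.0160 + 0.5·0.3649²)·7.9279] / (0.3649·√7.9279)
   = [0.840010 + 0.654654] / 1.027432 = 1.454758
d₂ = d₁ − σ√T = 1.454758 − 1.027432 = 0.427326
N(d₁) = 0.927132,  N(d₂) = 0.665429,  e^(−rT) = 0.880869
E₀ = V₀·N(d₁) − D·e^(−rT)·N(d₂)
   = 377.6335·0.927132 − 163.0267·0.880869·0.665429 = 254.556988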